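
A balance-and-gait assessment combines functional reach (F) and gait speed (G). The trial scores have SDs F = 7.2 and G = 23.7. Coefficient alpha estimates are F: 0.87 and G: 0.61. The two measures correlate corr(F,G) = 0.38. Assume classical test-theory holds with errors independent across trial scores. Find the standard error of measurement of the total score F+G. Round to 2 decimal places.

Var(total) = 613.53 + 129.686 = 743.216.
True-score variance = 387.732 + 129.686 = 517.418, so reliability = 0.6962.
Error variance = 743.216 − 517.418 = 225.798; SEM = √225.798 = 15.03.

15.03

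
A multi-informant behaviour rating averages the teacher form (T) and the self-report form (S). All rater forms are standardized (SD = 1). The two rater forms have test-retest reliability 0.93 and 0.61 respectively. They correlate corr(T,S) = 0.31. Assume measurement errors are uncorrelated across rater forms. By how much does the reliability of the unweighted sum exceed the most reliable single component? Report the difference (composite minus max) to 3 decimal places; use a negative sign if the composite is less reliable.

-0.106

Var(sum) = 2 + 0.62 = 2.62; true-score variance = 1.54 + 0.62 = 2.16; composite reliability = 0.8244.
Max component reliability = 0.9300.
Difference = 0.8244 − 0.9300 = -0.106.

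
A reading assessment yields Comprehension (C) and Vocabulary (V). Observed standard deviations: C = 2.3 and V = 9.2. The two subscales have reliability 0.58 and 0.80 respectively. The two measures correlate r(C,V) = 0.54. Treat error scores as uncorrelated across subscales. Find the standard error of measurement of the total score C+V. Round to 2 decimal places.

4.38

Var(total) = 89.93 + 22.8528 = 112.783.
True-score variance = 70.7802 + 22.8528 = 93.633, so reliability = 0.8302.
Error variance = 112.783 − 93.633 = 19.1498; SEM = √19.1498 = 4.38.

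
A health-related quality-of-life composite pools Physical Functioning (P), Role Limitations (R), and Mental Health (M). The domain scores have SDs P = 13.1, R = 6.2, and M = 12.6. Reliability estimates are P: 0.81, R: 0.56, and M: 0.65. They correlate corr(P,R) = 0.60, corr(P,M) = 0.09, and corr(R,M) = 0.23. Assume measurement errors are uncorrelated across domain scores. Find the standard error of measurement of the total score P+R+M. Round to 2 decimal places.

10.25

Var(total) = 368.81 + 163.11 = 531.92.
True-score variance = 263.724 + 163.11 = 426.834, so reliability = 0.8024.
Error variance = 531.92 − 426.834 = 105.086; SEM = √105.086 = 10.25.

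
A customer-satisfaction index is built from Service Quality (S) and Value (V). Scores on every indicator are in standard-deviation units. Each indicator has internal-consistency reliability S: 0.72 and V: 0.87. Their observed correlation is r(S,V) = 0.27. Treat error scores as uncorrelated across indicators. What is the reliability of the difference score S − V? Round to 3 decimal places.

0.719

Var(S−V) = 1 + 1 − 2·0.27 = 2 − 0.54 = 1.46.
With uncorrelated errors the cross-covariances are all true-score covariance, so they carry over unchanged; only the diagonal terms shrink to ρᵢσᵢ².
True-score variance = [0.72 + 0.87] − 0.54 = 1.59 − 0.54 = 1.05.
Reliability = 1.05 / 1.46 = 0.719.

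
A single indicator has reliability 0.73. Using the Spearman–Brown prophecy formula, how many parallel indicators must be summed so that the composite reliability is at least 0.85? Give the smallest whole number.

k ≥ ρ*(1−ρ₁)/(ρ₁(1−ρ*)) = 0.85·0.27 / (0.73·0.15) = 2.096.
Smallest integer k = 3.

3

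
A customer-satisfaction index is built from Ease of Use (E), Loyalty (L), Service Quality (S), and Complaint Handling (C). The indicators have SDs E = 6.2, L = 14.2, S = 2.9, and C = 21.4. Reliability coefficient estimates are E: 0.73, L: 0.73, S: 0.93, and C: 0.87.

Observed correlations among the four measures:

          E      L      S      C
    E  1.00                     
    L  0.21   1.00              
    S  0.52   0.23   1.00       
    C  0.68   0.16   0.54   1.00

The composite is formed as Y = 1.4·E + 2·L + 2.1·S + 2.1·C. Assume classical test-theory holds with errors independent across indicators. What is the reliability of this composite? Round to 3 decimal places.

0.886

Var(Y) = 1.4²·6.2² + 2²·14.2² + 2.1²·2.9² + 2.1²·21.4² + 2·[2.8·6.2·14.2·0.21 + 2.94·6.2·2.9·0.52 + 2.94·6.2·21.4·0.68 + 4.2·14.2·2.9·0.23 + 4.2·14.2·21.4·0.16 + 4.41·2.9·21.4·0.54] = 2938.59 + 1472.57 = 4411.17.
Because errors are independent across components, Cov(Tᵢ,Tⱼ) = Cov(Xᵢ,Xⱼ); the off-diagonal part of the true-score variance is the same as above.
True-score variance = [1.4²·6.2²·0.73 + 2²·14.2²·0.73 + 2.1²·2.9²·0.93 + 2.1²·21.4²·0.87] + 1472.57 = 2435.34 + 1472.57 = 3907.91.
Reliability = 3907.91 / 4411.17 = 0.886.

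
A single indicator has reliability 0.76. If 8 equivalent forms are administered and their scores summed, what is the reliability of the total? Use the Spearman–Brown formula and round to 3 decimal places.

ρ_k = kρ / (1 + (k−1)ρ) = 8·0.76 / (1 + 7·0.76) = 6.080 / 6.320 = 0.962.

0.962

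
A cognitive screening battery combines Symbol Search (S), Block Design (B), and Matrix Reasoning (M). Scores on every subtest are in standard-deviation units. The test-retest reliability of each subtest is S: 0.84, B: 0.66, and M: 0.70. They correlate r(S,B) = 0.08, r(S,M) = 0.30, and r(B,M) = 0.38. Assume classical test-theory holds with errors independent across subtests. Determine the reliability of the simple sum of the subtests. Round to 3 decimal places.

Var(S+B+M) = 3 + 2·[0.08 + 0.30 + 0.38] = 3 + 1.52 = 4.52.
Because errors are independent across components, Cov(Tᵢ,Tⱼ) = Cov(Xᵢ,Xⱼ); the off-diagonal part of the true-score variance is the same as above.
True-score variance = [0.84 + 0.66 + 0.70] + 1.52 = 2.2 + 1.52 = 3.72.
Reliability = 3.72 / 4.52 = 0.823.

0.823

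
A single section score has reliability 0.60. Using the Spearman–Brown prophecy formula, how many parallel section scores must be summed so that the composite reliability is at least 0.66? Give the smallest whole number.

2

k ≥ ρ*(1−ρ₁)/(ρ₁(1−ρ*)) = 0.66·0.40 / (0.60·0.34) = 1.294.
Smallest integer k = 2.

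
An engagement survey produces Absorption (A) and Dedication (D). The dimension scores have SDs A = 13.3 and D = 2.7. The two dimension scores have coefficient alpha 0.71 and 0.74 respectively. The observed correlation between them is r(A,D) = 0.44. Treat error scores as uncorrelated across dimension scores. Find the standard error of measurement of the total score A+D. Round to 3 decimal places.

Var(total) = 184.18 + 31.6008 = 215.781.
True-score variance = 130.987 + 31.6008 = 162.587, so reliability = 0.7535.
Error variance = 215.781 − 162.587 = 53.1935; SEM = √53.1935 = 7.293.

7.293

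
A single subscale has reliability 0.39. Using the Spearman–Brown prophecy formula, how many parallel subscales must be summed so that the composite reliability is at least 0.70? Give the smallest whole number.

k ≥ ρ*(1−ρ₁)/(ρ₁(1−ρ*)) = 0.70·0.61 / (0.39·0.30) = 3.650.
Smallest integer k = 4.

4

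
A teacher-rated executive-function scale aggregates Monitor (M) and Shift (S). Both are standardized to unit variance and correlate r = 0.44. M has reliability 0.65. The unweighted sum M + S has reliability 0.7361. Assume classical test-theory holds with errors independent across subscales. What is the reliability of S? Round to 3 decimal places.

Var(M+S) = 2 + 2·0.44 = 2.880.
True-score variance = ρ_M + ρ_S + 2·0.44, so 0.7361 = (0.65 + ρ_S + 0.88) / 2.880.
ρ_S = 0.7361·2.880 − 0.65 − 0.88 = 0.590.

0.590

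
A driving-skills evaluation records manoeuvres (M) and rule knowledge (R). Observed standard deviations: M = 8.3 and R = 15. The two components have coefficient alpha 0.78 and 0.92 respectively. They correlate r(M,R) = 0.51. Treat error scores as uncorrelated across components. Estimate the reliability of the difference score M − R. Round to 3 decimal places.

0.801

Var(M−R) = 8.3² + 15² − 2·8.3·15·0.51 = 293.89 − 126.99 = 166.9.
Under uncorrelated errors the observed covariances equal the true-score covariances, so only the own-variance terms attenuate.
True-score variance = [8.3²·0.78 + 15²·0.92] − 126.99 = 260.734 − 126.99 = 133.744.
Reliability = 133.744 / 166.9 = 0.801.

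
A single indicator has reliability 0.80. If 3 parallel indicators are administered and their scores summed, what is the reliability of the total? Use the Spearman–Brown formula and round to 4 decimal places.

ρ_k = kρ / (1 + (k−1)ρ) = 3·0.80 / (1 + 2·0.80) = 2.400 / 2.600 = 0.9231.

0.9231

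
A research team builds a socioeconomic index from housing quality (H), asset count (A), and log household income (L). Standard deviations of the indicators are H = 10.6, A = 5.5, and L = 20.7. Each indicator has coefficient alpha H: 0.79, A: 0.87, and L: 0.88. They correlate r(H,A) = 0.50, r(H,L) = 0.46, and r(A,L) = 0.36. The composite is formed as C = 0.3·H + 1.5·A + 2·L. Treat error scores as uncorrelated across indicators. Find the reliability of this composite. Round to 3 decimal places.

Var(C) = 0.3²·10.6² + 1.5²·5.5² + 2²·20.7² + 2·[0.45·10.6·5.5·0.50 + 0.6·10.6·20.7·0.46 + 3·5.5·20.7·0.36] = 1792.13 + 393.271 = 2185.41.
Under uncorrelated errors the observed covariances equal the true-score covariances, so only the own-variance terms attenuate.
True-score variance = [0.3²·10.6²·0.79 + 1.5²·5.5²·0.87 + 2²·20.7²·0.88] + 393.271 = 1575.49 + 393.271 = 1968.76.
Reliability = 1968.76 / 2185.41 = 0.901.

0.901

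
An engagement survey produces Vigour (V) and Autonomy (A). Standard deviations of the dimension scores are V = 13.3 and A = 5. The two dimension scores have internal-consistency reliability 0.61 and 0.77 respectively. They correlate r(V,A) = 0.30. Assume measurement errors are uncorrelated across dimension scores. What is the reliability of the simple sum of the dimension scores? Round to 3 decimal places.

Var(V+A) = 13.3² + 5² + 2·[13.3·5·0.30] = 201.89 + 39.9 = 241.79.
Under uncorrelated errors the observed covariances equal the true-score covariances, so only the own-variance terms attenuate.
True-score variance = [13.3²·0.61 + 5²·0.77] + 39.9 = 127.153 + 39.9 = 167.053.
Reliability = 167.053 / 241.79 = 0.691.

0.691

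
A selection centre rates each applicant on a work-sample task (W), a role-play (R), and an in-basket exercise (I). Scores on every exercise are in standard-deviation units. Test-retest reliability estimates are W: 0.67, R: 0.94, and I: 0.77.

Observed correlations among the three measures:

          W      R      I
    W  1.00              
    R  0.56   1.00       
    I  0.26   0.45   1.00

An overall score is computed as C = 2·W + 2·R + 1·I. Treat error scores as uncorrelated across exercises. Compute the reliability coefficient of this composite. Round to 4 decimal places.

0.8903

Var(C) = 2² + 2² + 1 + 2·[4·0.56 + 2·0.26 + 2·0.45] = 9 + 7.32 = 16.32.
Under uncorrelated errors the observed covariances equal the true-score covariances, so only the own-variance terms attenuate.
True-score variance = [2²·0.67 + 2²·0.94 + 0.77] + 7.32 = 7.21 + 7.32 = 14.53.
Reliability = 14.53 / 16.32 = 0.8903.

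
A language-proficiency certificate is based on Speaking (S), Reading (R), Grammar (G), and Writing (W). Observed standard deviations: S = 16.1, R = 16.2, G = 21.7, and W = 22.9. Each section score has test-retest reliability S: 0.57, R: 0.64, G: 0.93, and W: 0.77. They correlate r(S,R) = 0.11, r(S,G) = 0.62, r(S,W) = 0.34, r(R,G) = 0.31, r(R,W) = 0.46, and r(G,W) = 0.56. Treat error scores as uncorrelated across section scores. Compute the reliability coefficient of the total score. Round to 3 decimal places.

Var(S+R+G+W) = 16.1² + 16.2² + 21.7² + 22.9² + 2·[16.1·16.2·0.11 + 16.1·21.7·0.62 + 16.1·22.9·0.34 + 16.2·21.7·0.31 + 16.2·22.9·0.46 + 21.7·22.9·0.56] = 1516.95 + 1857.13 = 3374.08.
With uncorrelated errors the cross-covariances are all true-score covariance, so they carry over unchanged; only the diagonal terms shrink to ρᵢσᵢ².
True-score variance = [16.1²·0.57 + 16.2²·0.64 + 21.7²·0.93 + 22.9²·0.77] + 1857.13 = 1157.43 + 1857.13 = 3014.56.
Reliability = 3014.56 / 3374.08 = 0.893.

0.893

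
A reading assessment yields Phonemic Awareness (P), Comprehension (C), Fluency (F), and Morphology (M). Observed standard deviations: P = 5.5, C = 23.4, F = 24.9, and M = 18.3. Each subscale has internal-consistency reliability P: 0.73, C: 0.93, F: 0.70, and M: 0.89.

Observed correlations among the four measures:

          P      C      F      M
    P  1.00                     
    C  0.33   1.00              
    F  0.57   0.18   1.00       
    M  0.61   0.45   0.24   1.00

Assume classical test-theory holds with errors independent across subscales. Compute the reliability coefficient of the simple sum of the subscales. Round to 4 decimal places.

Var(P+C+F+M) = 5.5² + 23.4² + 24.9² + 18.3² + 2·[5.5·23.4·0.33 + 5.5·24.9·0.57 + 5.5·18.3·0.61 + 23.4·24.9·0.18 + 23.4·18.3·0.45 + 24.9·18.3·0.24] = 1532.71 + 1177.74 = 2710.45.
Because errors are independent across components, Cov(Tᵢ,Tⱼ) = Cov(Xᵢ,Xⱼ); the off-diagonal part of the true-score variance is the same as above.
True-score variance = [5.5²·0.73 + 23.4²·0.93 + 24.9²·0.70 + 18.3²·0.89] + 1177.74 = 1263.37 + 1177.74 = 2441.11.
Reliability = 2441.11 / 2710.45 = 0.9006.

0.9006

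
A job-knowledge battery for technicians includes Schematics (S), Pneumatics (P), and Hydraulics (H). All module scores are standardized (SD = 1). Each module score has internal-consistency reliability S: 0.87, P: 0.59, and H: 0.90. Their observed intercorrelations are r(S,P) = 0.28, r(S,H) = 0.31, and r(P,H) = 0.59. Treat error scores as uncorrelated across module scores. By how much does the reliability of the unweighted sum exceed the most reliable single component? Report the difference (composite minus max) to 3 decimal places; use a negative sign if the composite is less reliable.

Var(sum) = 3 + 2.36 = 5.36; true-score variance = 2.36 + 2.36 = 4.72; composite reliability = 0.8806.
Max component reliability = 0.9000.
Difference = 0.8806 − 0.9000 = -0.019.

-0.019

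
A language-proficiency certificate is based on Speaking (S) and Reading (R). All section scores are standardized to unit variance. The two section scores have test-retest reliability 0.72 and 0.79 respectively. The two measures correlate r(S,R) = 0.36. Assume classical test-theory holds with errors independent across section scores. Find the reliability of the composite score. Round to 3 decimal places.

0.820

Var(S+R) = 2 + 2·[0.36] = 2 + 0.72 = 2.72.
With uncorrelated errors the cross-covariances are all true-score covariance, so they carry over unchanged; only the diagonal terms shrink to ρᵢσᵢ².
True-score variance = [0.72 + 0.79] + 0.72 = 1.51 + 0.72 = 2.23.
Reliability = 2.23 / 2.72 = 0.820.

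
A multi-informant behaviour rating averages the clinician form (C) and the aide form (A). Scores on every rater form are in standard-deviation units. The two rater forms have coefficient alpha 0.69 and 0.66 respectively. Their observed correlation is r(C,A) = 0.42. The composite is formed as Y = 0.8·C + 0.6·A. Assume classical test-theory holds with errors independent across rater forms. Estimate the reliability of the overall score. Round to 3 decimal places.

Var(Y) = 0.8² + 0.6² + 2·[0.48·0.42] = 1 + 0.4032 = 1.4032.
Because errors are independent across components, Cov(Tᵢ,Tⱼ) = Cov(Xᵢ,Xⱼ); the off-diagonal part of the true-score variance is the same as above.
True-score variance = [0.8²·0.69 + 0.6²·0.66] + 0.4032 = 0.6792 + 0.4032 = 1.0824.
Reliability = 1.0824 / 1.4032 = 0.771.

0.771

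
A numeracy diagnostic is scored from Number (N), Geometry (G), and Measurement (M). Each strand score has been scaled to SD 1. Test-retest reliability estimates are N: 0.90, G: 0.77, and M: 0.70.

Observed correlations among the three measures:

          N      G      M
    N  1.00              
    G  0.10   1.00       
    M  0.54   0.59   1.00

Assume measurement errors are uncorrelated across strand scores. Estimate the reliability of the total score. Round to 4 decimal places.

Var(N+G+M) = 3 + 2·[0.10 + 0.54 + 0.59] = 3 + 2.46 = 5.46.
Under uncorrelated errors the observed covariances equal the true-score covariances, so only the own-variance terms attenuate.
True-score variance = [0.90 + 0.77 + 0.70] + 2.46 = 2.37 + 2.46 = 4.83.
Reliability = 4.83 / 5.46 = 0.8846.

0.8846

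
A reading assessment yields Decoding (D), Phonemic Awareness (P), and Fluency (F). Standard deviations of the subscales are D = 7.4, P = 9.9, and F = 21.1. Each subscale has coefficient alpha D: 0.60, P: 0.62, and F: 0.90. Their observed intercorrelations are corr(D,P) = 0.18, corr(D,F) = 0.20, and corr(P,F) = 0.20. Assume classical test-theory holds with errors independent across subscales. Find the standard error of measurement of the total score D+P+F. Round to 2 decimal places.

Var(total) = 597.98 + 172.386 = 770.366.
True-score variance = 494.311 + 172.386 = 666.697, so reliability = 0.8654.
Error variance = 770.366 − 666.697 = 103.669; SEM = √103.669 = 10.18.

10.18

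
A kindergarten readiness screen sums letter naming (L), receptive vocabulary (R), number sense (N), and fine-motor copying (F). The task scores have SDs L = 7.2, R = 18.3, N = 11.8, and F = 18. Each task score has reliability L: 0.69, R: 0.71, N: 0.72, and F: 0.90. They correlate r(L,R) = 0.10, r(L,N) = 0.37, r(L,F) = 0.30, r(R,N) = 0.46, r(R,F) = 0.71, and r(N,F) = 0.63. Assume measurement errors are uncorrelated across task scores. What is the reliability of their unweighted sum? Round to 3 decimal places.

0.905

Var(L+R+N+F) = 7.2² + 18.3² + 11.8² + 18² + 2·[7.2·18.3·0.10 + 7.2·11.8·0.37 + 7.2·18·0.30 + 18.3·11.8·0.46 + 18.3·18·0.71 + 11.8·18·0.63] = 849.97 + 1101.02 = 1950.99.
Because errors are independent across components, Cov(Tᵢ,Tⱼ) = Cov(Xᵢ,Xⱼ); the off-diagonal part of the true-score variance is the same as above.
True-score variance = [7.2²·0.69 + 18.3²·0.71 + 11.8²·0.72 + 18²·0.90] + 1101.02 = 665.394 + 1101.02 = 1766.41.
Reliability = 1766.41 / 1950.99 = 0.905.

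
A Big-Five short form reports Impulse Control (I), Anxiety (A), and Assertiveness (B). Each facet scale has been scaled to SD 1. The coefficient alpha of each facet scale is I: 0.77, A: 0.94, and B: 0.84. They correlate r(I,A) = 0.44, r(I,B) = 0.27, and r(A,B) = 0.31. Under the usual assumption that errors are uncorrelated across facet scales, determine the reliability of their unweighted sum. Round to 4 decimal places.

Var(I+A+B) = 3 + 2·[0.44 + 0.27 + 0.31] = 3 + 2.04 = 5.04.
With uncorrelated errors the cross-covariances are all true-score covariance, so they carry over unchanged; only the diagonal terms shrink to ρᵢσᵢ².
True-score variance = [0.77 + 0.94 + 0.84] + 2.04 = 2.55 + 2.04 = 4.59.
Reliability = 4.59 / 5.04 = 0.9107.

0.9107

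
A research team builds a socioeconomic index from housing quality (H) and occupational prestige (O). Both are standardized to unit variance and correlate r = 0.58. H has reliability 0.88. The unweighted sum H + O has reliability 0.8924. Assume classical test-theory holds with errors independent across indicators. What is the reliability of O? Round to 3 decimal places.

Var(H+O) = 2 + 2·0.58 = 3.160.
True-score variance = ρ_H + ρ_O + 2·0.58, so 0.8924 = (0.88 + ρ_O + 1.16) / 3.160.
ρ_O = 0.8924·3.160 − 0.88 − 1.16 = 0.780.

0.780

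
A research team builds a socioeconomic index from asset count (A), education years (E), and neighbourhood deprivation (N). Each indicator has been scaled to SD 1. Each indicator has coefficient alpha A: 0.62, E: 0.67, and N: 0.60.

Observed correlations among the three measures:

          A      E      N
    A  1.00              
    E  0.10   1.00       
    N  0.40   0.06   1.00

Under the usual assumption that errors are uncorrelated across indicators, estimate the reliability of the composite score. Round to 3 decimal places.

0.731

Var(A+E+N) = 3 + 2·[0.10 + 0.40 + 0.06] = 3 + 1.12 = 4.12.
Because errors are independent across components, Cov(Tᵢ,Tⱼ) = Cov(Xᵢ,Xⱼ); the off-diagonal part of the true-score variance is the same as above.
True-score variance = [0.62 + 0.67 + 0.60] + 1.12 = 1.89 + 1.12 = 3.01.
Reliability = 3.01 / 4.12 = 0.731.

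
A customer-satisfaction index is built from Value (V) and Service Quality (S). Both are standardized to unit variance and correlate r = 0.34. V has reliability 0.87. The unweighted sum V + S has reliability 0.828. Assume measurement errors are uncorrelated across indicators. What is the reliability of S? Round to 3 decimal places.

0.669

Var(V+S) = 2 + 2·0.34 = 2.680.
True-score variance = ρ_V + ρ_S + 2·0.34, so 0.828 = (0.87 + ρ_S + 0.68) / 2.680.
ρ_S = 0.828·2.680 − 0.87 − 0.68 = 0.669.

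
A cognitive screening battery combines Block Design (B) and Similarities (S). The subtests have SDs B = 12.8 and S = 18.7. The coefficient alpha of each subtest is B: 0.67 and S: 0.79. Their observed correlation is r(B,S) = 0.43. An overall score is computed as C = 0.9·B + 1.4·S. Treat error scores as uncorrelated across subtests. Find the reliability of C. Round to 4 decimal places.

Var(C) = 0.9²·12.8² + 1.4²·18.7² + 2·[1.26·12.8·18.7·0.43] = 818.103 + 259.37 = 1077.47.
Because errors are independent across components, Cov(Tᵢ,Tⱼ) = Cov(Xᵢ,Xⱼ); the off-diagonal part of the true-score variance is the same as above.
True-score variance = [0.9²·12.8²·0.67 + 1.4²·18.7²·0.79] + 259.37 = 630.376 + 259.37 = 889.746.
Reliability = 889.746 / 1077.47 = 0.8258.

0.8258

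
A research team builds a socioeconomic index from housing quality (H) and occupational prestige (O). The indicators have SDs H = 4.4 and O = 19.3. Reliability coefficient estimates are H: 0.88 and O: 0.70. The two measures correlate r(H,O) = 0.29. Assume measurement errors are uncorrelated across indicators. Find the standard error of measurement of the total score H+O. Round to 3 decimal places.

10.680

Var(total) = 391.85 + 49.2536 = 441.104.
True-score variance = 277.78 + 49.2536 = 327.033, so reliability = 0.7414.
Error variance = 441.104 − 327.033 = 114.07; SEM = √114.07 = 10.680.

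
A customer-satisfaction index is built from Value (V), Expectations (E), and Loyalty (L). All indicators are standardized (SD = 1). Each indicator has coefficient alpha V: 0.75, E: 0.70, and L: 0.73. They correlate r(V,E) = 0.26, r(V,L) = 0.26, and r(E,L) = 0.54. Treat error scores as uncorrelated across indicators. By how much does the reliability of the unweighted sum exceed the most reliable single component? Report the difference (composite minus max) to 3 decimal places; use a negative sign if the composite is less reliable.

0.090

Var(sum) = 3 + 2.12 = 5.12; true-score variance = 2.18 + 2.12 = 4.3; composite reliability = 0.8398.
Max component reliability = 0.7500.
Difference = 0.8398 − 0.7500 = 0.090.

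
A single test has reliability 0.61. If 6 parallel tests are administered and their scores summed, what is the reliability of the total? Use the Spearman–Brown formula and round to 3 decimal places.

ρ_k = kρ / (1 + (k−1)ρ) = 6·0.61 / (1 + 5·0.61) = 3.660 / 4.050 = 0.904.

0.904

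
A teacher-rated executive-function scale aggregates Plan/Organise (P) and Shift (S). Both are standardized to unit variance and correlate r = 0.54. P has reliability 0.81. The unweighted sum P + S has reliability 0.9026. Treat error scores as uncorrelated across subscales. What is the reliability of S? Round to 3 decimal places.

Var(P+S) = 2 + 2·0.54 = 3.080.
True-score variance = ρ_P + ρ_S + 2·0.54, so 0.9026 = (0.81 + ρ_S + 1.08) / 3.080.
ρ_S = 0.9026·3.080 − 0.81 − 1.08 = 0.890.

0.890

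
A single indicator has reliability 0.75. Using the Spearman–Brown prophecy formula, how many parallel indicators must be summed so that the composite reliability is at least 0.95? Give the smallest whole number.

k ≥ ρ*(1−ρ₁)/(ρ₁(1−ρ*)) = 0.95·0.25 / (0.75·0.05) = 6.333.
Smallest integer k = 7.

7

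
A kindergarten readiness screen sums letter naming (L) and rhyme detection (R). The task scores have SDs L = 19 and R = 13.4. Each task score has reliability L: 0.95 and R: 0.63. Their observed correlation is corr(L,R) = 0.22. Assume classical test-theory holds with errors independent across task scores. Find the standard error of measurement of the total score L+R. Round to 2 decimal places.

9.19

Var(total) = 540.56 + 112.024 = 652.584.
True-score variance = 456.073 + 112.024 = 568.097, so reliability = 0.8705.
Error variance = 652.584 − 568.097 = 84.4872; SEM = √84.4872 = 9.19.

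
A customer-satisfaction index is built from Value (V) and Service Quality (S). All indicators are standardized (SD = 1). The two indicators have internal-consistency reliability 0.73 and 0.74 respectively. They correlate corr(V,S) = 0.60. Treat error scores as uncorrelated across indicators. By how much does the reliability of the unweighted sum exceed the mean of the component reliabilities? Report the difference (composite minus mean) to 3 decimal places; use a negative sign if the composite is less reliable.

0.099

Var(sum) = 2 + 1.2 = 3.2; true-score variance = 1.47 + 1.2 = 2.67; composite reliability = 0.8344.
Mean component reliability = 0.7350.
Difference = 0.8344 − 0.7350 = 0.099.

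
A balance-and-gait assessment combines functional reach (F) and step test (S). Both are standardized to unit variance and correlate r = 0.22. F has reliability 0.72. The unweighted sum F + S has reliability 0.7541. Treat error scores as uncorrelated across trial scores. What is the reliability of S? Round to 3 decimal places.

0.680

Var(F+S) = 2 + 2·0.22 = 2.440.
True-score variance = ρ_F + ρ_S + 2·0.22, so 0.7541 = (0.72 + ρ_S + 0.44) / 2.440.
ρ_S = 0.7541·2.440 − 0.72 − 0.44 = 0.680.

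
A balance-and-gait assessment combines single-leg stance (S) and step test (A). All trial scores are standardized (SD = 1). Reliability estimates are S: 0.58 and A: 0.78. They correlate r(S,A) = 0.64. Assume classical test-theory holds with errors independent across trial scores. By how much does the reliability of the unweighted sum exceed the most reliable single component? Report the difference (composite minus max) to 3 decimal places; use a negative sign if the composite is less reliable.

Var(sum) = 2 + 1.28 = 3.28; true-score variance = 1.36 + 1.28 = 2.64; composite reliability = 0.8049.
Max component reliability = 0.7800.
Difference = 0.8049 − 0.7800 = 0.025.

0.025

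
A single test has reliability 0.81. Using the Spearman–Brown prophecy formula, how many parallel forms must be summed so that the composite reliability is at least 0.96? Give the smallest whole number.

6

k ≥ ρ*(1−ρ₁)/(ρ₁(1−ρ*)) = 0.96·0.19 / (0.81·0.04) = 5.630.
Smallest integer k = 6.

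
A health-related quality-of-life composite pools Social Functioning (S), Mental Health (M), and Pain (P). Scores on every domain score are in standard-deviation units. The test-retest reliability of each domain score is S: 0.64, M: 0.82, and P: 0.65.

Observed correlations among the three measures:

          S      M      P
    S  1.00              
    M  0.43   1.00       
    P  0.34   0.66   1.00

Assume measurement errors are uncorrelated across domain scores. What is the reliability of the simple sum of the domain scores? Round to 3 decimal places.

Var(S+M+P) = 3 + 2·[0.43 + 0.34 + 0.66] = 3 + 2.86 = 5.86.
Under uncorrelated errors the observed covariances equal the true-score covariances, so only the own-variance terms attenuate.
True-score variance = [0.64 + 0.82 + 0.65] + 2.86 = 2.11 + 2.86 = 4.97.
Reliability = 4.97 / 5.86 = 0.848.

0.848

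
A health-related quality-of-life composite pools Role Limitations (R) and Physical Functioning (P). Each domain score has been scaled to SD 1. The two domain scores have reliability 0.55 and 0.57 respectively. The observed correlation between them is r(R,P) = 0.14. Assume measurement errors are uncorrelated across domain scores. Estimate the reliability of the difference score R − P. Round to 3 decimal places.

0.488

Var(R−P) = 1 + 1 − 2·0.14 = 2 − 0.28 = 1.72.
Under uncorrelated errors the observed covariances equal the true-score covariances, so only the own-variance terms attenuate.
True-score variance = [0.55 + 0.57] − 0.28 = 1.12 − 0.28 = 0.84.
Reliability = 0.84 / 1.72 = 0.488.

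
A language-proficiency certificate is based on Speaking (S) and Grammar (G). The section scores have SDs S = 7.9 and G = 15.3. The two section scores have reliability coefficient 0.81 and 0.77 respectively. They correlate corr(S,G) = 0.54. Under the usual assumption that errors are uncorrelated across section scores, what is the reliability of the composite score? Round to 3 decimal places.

0.846

Var(S+G) = 7.9² + 15.3² + 2·[7.9·15.3·0.54] = 296.5 + 130.54 = 427.04.
With uncorrelated errors the cross-covariances are all true-score covariance, so they carry over unchanged; only the diagonal terms shrink to ρᵢσᵢ².
True-score variance = [7.9²·0.81 + 15.3²·0.77] + 130.54 = 230.801 + 130.54 = 361.341.
Reliability = 361.341 / 427.04 = 0.846.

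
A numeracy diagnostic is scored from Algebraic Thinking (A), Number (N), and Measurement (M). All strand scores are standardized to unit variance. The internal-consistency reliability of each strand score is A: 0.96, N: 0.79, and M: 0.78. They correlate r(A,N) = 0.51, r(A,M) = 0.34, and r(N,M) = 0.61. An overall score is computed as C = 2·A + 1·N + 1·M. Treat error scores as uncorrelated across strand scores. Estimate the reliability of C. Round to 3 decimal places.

0.944

Var(C) = 2² + 1 + 1 + 2·[2·0.51 + 2·0.34 + 0.61] = 6 + 4.62 = 10.62.
Under uncorrelated errors the observed covariances equal the true-score covariances, so only the own-variance terms attenuate.
True-score variance = [2²·0.96 + 0.79 + 0.78] + 4.62 = 5.41 + 4.62 = 10.03.
Reliability = 10.03 / 10.62 = 0.944.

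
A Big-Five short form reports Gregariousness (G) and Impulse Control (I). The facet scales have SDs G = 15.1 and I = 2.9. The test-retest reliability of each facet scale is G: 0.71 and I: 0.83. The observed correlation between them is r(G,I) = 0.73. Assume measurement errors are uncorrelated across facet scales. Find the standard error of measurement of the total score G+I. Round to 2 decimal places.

8.22

Var(total) = 236.42 + 63.9334 = 300.353.
True-score variance = 168.867 + 63.9334 = 232.801, so reliability = 0.7751.
Error variance = 300.353 − 232.801 = 67.5526; SEM = √67.5526 = 8.22.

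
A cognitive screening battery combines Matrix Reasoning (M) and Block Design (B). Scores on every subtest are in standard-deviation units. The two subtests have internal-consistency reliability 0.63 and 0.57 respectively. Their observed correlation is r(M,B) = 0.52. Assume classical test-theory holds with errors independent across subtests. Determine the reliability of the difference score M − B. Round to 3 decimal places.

Var(M−B) = 1 + 1 − 2·0.52 = 2 − 1.04 = 0.96.
With uncorrelated errors the cross-covariances are all true-score covariance, so they carry over unchanged; only the diagonal terms shrink to ρᵢσᵢ².
True-score variance = [0.63 + 0.57] − 1.04 = 1.2 − 1.04 = 0.16.
Reliability = 0.16 / 0.96 = 0.167.

0.167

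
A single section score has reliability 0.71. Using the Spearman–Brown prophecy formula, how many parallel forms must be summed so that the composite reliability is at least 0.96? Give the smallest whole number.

10

k ≥ ρ*(1−ρ₁)/(ρ₁(1−ρ*)) = 0.96·0.29 / (0.71·0.04) = 9.803.
Smallest integer k = 10.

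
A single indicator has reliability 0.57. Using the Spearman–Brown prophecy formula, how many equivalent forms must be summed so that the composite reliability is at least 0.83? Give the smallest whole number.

4

k ≥ ρ*(1−ρ₁)/(ρ₁(1−ρ*)) = 0.83·0.43 / (0.57·0.17) = 3.683.
Smallest integer k = 4.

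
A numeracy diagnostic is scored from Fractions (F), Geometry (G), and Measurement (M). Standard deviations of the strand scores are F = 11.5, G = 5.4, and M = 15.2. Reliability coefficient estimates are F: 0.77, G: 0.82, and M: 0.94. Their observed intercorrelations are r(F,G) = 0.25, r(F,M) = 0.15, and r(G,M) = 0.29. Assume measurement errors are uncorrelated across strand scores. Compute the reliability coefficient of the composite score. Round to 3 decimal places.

0.905

Var(F+G+M) = 11.5² + 5.4² + 15.2² + 2·[11.5·5.4·0.25 + 11.5·15.2·0.15 + 5.4·15.2·0.29] = 392.45 + 131.096 = 523.546.
Under uncorrelated errors the observed covariances equal the true-score covariances, so only the own-variance terms attenuate.
True-score variance = [11.5²·0.77 + 5.4²·0.82 + 15.2²·0.94] + 131.096 = 342.921 + 131.096 = 474.018.
Reliability = 474.018 / 523.546 = 0.905.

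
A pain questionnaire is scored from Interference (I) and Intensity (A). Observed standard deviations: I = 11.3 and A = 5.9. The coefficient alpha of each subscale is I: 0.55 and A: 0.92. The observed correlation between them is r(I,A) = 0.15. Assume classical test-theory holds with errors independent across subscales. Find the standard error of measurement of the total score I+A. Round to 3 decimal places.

Var(total) = 162.5 + 20.001 = 182.501.
True-score variance = 102.255 + 20.001 = 122.256, so reliability = 0.6699.
Error variance = 182.501 − 122.256 = 60.2453; SEM = √60.2453 = 7.762.

7.762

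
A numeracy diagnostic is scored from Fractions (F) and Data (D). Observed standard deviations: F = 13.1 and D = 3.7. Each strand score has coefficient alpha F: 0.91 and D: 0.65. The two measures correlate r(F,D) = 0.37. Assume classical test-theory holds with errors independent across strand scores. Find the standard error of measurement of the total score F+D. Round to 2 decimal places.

Var(total) = 185.3 + 35.8678 = 221.168.
True-score variance = 165.064 + 35.8678 = 200.931, so reliability = 0.9085.
Error variance = 221.168 − 200.931 = 20.2364; SEM = √20.2364 = 4.50.

4.50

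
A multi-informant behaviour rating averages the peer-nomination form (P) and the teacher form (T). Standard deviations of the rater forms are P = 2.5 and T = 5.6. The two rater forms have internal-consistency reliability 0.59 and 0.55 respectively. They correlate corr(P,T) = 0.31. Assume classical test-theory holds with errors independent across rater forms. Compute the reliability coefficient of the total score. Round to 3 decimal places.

Var(P+T) = 2.5² + 5.6² + 2·[2.5·5.6·0.31] = 37.61 + 8.68 = 46.29.
Because errors are independent across components, Cov(Tᵢ,Tⱼ) = Cov(Xᵢ,Xⱼ); the off-diagonal part of the true-score variance is the same as above.
True-score variance = [2.5²·0.59 + 5.6²·0.55] + 8.68 = 20.9355 + 8.68 = 29.6155.
Reliability = 29.6155 / 46.29 = 0.640.

0.640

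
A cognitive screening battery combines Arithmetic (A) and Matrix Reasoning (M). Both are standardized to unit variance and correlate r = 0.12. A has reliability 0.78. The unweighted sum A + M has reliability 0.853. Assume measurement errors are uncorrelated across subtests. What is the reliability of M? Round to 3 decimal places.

Var(A+M) = 2 + 2·0.12 = 2.240.
True-score variance = ρ_A + ρ_M + 2·0.12, so 0.853 = (0.78 + ρ_M + 0.24) / 2.240.
ρ_M = 0.853·2.240 − 0.78 − 0.24 = 0.891.

0.891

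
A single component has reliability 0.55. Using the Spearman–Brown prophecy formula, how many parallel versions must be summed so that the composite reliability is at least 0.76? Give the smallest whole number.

3

k ≥ ρ*(1−ρ₁)/(ρ₁(1−ρ*)) = 0.76·0.45 / (0.55·0.24) = 2.591.
Smallest integer k = 3.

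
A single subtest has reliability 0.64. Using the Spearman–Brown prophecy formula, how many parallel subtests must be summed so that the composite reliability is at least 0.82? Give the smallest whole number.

k ≥ ρ*(1−ρ₁)/(ρ₁(1−ρ*)) = 0.82·0.36 / (0.64·0.18) = 2.562.
Smallest integer k = 3.

3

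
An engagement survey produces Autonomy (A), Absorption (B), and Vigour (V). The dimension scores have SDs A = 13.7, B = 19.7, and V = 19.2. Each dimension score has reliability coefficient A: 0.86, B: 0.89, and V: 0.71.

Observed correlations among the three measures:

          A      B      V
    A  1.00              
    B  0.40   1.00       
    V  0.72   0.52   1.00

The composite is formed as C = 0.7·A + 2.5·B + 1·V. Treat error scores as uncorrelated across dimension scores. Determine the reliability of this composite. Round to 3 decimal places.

Var(C) = 0.7²·13.7² + 2.5²·19.7² + 19.2² + 2·[1.75·13.7·19.7·0.40 + 0.7·13.7·19.2·0.72 + 2.5·19.7·19.2·0.52] = 2886.17 + 1626.41 = 4512.58.
With uncorrelated errors the cross-covariances are all true-score covariance, so they carry over unchanged; only the diagonal terms shrink to ρᵢσᵢ².
True-score variance = [0.7²·13.7²·0.86 + 2.5²·19.7²·0.89 + 19.2²·0.71] + 1626.41 = 2499.58 + 1626.41 = 4125.99.
Reliability = 4125.99 / 4512.58 = 0.914.

0.914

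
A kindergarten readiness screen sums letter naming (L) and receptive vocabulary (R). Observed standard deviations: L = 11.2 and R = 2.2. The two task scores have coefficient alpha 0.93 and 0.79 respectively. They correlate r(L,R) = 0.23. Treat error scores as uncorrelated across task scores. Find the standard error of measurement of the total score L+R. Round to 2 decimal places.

3.13

Var(total) = 130.28 + 11.3344 = 141.614.
True-score variance = 120.483 + 11.3344 = 131.817, so reliability = 0.9308.
Error variance = 141.614 − 131.817 = 9.7972; SEM = √9.7972 = 3.13.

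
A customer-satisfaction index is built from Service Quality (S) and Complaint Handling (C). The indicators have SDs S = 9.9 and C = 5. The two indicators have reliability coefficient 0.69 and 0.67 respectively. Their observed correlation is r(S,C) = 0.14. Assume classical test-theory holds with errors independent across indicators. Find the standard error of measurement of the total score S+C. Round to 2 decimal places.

Var(total) = 123.01 + 13.86 = 136.87.
True-score variance = 84.3769 + 13.86 = 98.2369, so reliability = 0.7177.
Error variance = 136.87 − 98.2369 = 38.6331; SEM = √38.6331 = 6.22.

6.22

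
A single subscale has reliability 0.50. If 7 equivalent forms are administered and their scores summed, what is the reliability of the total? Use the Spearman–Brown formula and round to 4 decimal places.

0.8750

ρ_k = kρ / (1 + (k−1)ρ) = 7·0.50 / (1 + 6·0.50) = 3.500 / 4.000 = 0.8750.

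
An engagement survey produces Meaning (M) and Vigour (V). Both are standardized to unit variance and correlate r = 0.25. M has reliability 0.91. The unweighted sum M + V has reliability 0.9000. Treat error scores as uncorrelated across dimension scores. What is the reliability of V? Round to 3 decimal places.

Var(M+V) = 2 + 2·0.25 = 2.500.
True-score variance = ρ_M + ρ_V + 2·0.25, so 0.9000 = (0.91 + ρ_V + 0.50) / 2.500.
ρ_V = 0.9000·2.500 − 0.91 − 0.50 = 0.840.

0.840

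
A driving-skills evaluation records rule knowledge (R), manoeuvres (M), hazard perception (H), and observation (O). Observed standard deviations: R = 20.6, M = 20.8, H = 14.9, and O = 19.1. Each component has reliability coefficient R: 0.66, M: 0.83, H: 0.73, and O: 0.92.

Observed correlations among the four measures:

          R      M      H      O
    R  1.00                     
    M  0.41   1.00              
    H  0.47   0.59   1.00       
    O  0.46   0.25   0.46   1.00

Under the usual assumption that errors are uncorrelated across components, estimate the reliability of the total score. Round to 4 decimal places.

0.9062

Var(R+M+H+O) = 20.6² + 20.8² + 14.9² + 19.1² + 2·[20.6·20.8·0.41 + 20.6·14.9·0.47 + 20.6·19.1·0.46 + 20.8·14.9·0.59 + 20.8·19.1·0.25 + 14.9·19.1·0.46] = 1443.82 + 1828.03 = 3271.85.
With uncorrelated errors the cross-covariances are all true-score covariance, so they carry over unchanged; only the diagonal terms shrink to ρᵢσᵢ².
True-score variance = [20.6²·0.66 + 20.8²·0.83 + 14.9²·0.73 + 19.1²·0.92] + 1828.03 = 1136.86 + 1828.03 = 2964.89.
Reliability = 2964.89 / 3271.85 = 0.9062.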